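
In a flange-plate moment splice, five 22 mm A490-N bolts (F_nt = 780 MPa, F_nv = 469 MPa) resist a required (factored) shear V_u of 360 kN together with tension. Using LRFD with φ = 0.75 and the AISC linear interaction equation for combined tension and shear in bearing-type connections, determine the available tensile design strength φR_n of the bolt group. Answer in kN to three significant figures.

847 kN

A_b = π·22²/4 = 380.1 mm²; f_rv = 360 × 1000 / (5 × 380.1) = 189.4 MPa.
F'_nt = 1.3 F_nt − (F_nt / φF_nv) f_rv = 1.3·780 − (780/(0.75·469))·189.4 = 594 MPa, capped at F_nt → F'_nt = 594 MPa.
R_n = F'_nt · A_b · n = 594 × 380.1 × 5 / 1000 = 1129 kN.
Design strength φR_n = 0.75 × 1129 = 847 kN.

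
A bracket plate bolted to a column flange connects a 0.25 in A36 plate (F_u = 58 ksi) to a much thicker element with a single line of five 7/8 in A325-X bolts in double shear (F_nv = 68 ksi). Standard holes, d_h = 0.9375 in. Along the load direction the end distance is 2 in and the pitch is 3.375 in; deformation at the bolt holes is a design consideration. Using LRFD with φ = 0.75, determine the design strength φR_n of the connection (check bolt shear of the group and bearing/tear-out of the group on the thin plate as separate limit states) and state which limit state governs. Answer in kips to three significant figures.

111 kips (bearing governs)

Bolt shear: A_b = π·0.875²/4 = 0.6013 in²; R_n = 68 × 0.6013 × 5 × 2 = 408.9 kips → 0.75 × 408.9 = 307 kips.
Bearing (1.2 l_c t F_u ≤ 2.4 d t F_u): upper limit = 2.4·0.875·0.25·58 = 30.45 kips.
  Edge l_c = 2 − 0.9375/2 = 1.531 → r_n = 26.64 kips; interior l_c = 3.375 − 0.9375 = 2.438 → r_n = 30.45 kips.
  R_n,bearing = 1·26.64 + 4·30.45 = 148.4 kips → 0.75 × 148.4 = 111 kips.
Bearing governs: 111 kips.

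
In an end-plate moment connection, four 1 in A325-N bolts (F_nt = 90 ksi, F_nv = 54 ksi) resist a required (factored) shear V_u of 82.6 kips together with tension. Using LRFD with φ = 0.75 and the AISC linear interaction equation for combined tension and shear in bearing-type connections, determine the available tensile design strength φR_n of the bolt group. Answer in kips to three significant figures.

138 kips

A_b = π·1²/4 = 0.7854 in²; f_rv = 82.6 / (4 × 0.7854) = 26.29 ksi.
F'_nt = 1.3 F_nt − (F_nt / φF_nv) f_rv = 1.3·90 − (90/(0.75·54))·26.29 = 58.57 ksi, capped at F_nt → F'_nt = 58.57 ksi.
R_n = F'_nt · A_b · n = 58.57 × 0.7854 × 4 = 184 kips.
Design strength φR_n = 0.75 × 184 = 138 kips.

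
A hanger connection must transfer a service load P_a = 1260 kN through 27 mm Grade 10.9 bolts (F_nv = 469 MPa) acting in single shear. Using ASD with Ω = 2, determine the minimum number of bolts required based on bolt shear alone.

A_b = π·27²/4 = 572.6 mm².
Per-bolt allowable strength R_n/Ω = 469 × 572.6 × 1 / 1000 / 2 = 134.3 kN.
n ≥ 1260 / 134.3 = 9.384 → use 10 bolts.

10 bolts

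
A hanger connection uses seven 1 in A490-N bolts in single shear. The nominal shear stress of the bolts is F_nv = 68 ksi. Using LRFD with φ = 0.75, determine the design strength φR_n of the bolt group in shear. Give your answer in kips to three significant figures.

280 kips

A_b = π × 1² / 4 = 0.7854 in².
R_n = F_nv · A_b · n · n_s = 68 × 0.7854 × 7 × 1 = 373.8 kips.
Design strength φR_n = 0.75 × 373.8 = 280 kips.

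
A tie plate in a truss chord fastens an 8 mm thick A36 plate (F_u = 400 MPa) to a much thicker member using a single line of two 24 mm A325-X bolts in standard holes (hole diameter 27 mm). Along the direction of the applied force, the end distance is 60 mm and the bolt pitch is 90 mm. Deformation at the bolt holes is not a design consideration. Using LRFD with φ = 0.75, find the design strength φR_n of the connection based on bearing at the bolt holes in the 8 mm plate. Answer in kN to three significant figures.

Per bolt r_n = 1.5 l_c t F_u ≤ 3.0 d t F_u; upper limit = 3.0 × 24 × 8 × 400 / 1000 = 230.4 kN.
Edge bolt: l_c = 60 − 27/2 = 46.5 mm → 1.5 × 46.5 × 8 × 400 / 1000 = 223.2 → r_n = 223.2 kN.
Interior bolts: l_c = 90 − 27 = 63 mm → 1.5 × 63 × 8 × 400 / 1000 = 302.4 → r_n = 230.4 kN.
R_n = 1 × 223.2 + 1 × 230.4 = 453.6 kN.
Design strength φR_n = 0.75 × 453.6 = 340 kN.

340 kN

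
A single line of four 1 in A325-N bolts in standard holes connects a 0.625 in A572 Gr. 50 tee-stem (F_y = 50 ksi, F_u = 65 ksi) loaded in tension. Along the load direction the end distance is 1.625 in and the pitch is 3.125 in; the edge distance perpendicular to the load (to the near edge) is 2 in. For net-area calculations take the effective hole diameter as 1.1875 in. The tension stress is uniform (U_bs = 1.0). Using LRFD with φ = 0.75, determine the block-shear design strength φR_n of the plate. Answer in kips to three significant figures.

168 kips

Shear plane L_v = 1.625 + 3·3.125 = 11 in; A_gv = 11 × 0.625 = 6.875 in².
A_nv = (11 − 3.5·1.1875) × 0.625 = 4.277 in².
A_nt = (2 − 0.5·1.1875) × 0.625 = 0.8789 in².
0.6 F_u A_nv = 166.8 kips; 0.6 F_y A_gv = 206.2 kips → shear rupture governs the shear term.
R_n = 166.8 + 1.0 × 65 × 0.8789 = 223.9 kips.
Design strength φR_n = 0.75 × 223.9 = 168 kips.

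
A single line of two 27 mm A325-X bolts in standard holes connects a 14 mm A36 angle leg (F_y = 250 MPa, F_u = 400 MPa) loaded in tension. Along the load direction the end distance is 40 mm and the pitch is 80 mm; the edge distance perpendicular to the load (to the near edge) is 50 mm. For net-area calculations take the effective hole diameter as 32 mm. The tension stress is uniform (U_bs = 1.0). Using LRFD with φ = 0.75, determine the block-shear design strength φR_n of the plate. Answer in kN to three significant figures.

324 kN

Shear plane L_v = 40 + 1·80 = 120 mm; A_gv = 120 × 14 = 1680 mm².
A_nv = (120 − 1.5·32) × 14 = 1008 mm².
A_nt = (50 − 0.5·32) × 14 = 476 mm².
0.6 F_u A_nv = 241.9 kN; 0.6 F_y A_gv = 252 kN → shear rupture governs the shear term.
R_n = 241.9 + 1.0 × 400 × 476 / 1000 = 432.3 kN.
Design strength φR_n = 0.75 × 432.3 = 324 kN.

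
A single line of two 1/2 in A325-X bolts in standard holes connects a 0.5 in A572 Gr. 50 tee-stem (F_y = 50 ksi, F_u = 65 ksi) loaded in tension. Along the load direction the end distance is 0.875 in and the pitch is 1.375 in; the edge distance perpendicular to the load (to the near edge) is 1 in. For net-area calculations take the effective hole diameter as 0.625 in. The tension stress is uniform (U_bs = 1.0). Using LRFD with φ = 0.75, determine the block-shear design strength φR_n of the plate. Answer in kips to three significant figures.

Shear plane L_v = 0.875 + 1·1.375 = 2.25 in; A_gv = 2.25 × 0.5 = 1.125 in².
A_nv = (2.25 − 1.5·0.625) × 0.5 = 0.6562 in².
A_nt = (1 − 0.5·0.625) × 0.5 = 0.3438 in².
0.6 F_u A_nv = 25.59 kips; 0.6 F_y A_gv = 33.75 kips → shear rupture governs the shear term.
R_n = 25.59 + 1.0 × 65 × 0.3438 = 47.94 kips.
Design strength φR_n = 0.75 × 47.94 = 36 kips.

36 kips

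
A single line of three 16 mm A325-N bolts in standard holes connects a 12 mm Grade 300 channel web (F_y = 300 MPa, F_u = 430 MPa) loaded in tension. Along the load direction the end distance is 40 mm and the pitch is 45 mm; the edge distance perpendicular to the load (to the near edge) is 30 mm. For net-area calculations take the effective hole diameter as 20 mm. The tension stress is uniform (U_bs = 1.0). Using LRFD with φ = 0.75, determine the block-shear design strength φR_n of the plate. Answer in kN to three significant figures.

Shear plane L_v = 40 + 2·45 = 130 mm; A_gv = 130 × 12 = 1560 mm².
A_nv = (130 − 2.5·20) × 12 = 960 mm².
A_nt = (30 − 0.5·20) × 12 = 240 mm².
0.6 F_u A_nv = 247.7 kN; 0.6 F_y A_gv = 280.8 kN → shear rupture governs the shear term.
R_n = 247.7 + 1.0 × 430 × 240 / 1000 = 350.9 kN.
Design strength φR_n = 0.75 × 350.9 = 263 kN.

263 kN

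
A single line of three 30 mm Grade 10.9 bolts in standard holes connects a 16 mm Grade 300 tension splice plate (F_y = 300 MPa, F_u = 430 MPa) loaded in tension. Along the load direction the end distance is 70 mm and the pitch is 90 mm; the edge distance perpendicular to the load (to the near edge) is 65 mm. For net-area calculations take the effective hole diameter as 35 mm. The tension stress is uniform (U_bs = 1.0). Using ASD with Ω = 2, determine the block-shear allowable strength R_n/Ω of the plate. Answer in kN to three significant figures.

Shear plane L_v = 70 + 2·90 = 250 mm; A_gv = 250 × 16 = 4000 mm².
A_nv = (250 − 2.5·35) × 16 = 2600 mm².
A_nt = (65 − 0.5·35) × 16 = 760 mm².
0.6 F_u A_nv = 670.8 kN; 0.6 F_y A_gv = 720 kN → shear rupture governs the shear term.
R_n = 670.8 + 1.0 × 430 × 760 / 1000 = 997.6 kN.
Allowable strength R_n/Ω = 997.6 / 2 = 499 kN.

499 kN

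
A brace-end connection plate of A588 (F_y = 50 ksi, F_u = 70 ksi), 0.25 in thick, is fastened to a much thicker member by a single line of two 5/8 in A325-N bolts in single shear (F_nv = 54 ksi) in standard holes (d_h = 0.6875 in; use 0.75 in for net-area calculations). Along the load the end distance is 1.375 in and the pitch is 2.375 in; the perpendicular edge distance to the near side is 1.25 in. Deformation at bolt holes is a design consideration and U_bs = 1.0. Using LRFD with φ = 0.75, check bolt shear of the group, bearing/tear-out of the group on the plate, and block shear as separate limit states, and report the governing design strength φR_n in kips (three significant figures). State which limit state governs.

Bolt shear: A_b = π·0.625²/4 = 0.3068 in²; R_n = 54 × 0.3068 × 2 × 1 = 33.13 kips → 0.75 × 33.13 = 24.9 kips.
Bearing: edge l_c = 1.031, r_n = 21.66 kips; interior l_c = 1.688, r_n = 26.25 kips; R_n = 21.66 + 1·26.25 = 47.91 kips → 35.9 kips.
Block shear: A_gv = 0.9375, A_nv = 0.6562, A_nt = 0.2188 in²; R_n = min(0.6F_uA_nv, 0.6F_yA_gv) + U_bs·F_u·A_nt = 42.88 kips → 32.2 kips.
Bolt shear governs: 24.9 kips.

24.9 kips (bolt shear governs)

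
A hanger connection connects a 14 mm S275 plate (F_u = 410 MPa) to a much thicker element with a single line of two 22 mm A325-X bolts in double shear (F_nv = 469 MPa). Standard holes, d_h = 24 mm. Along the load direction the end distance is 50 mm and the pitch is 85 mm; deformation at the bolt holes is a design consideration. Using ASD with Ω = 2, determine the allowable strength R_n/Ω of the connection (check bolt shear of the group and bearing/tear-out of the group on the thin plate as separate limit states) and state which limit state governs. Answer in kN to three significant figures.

Bolt shear: A_b = π·22²/4 = 380.1 mm²; R_n = 469 × 380.1 × 2 × 2 / 1000 = 713.1 kN → 713.1 / 2 = 357 kN.
Bearing (1.2 l_c t F_u ≤ 2.4 d t F_u): upper limit = 2.4·22·14·410 / 1000 = 303.1 kN.
  Edge l_c = 50 − 24/2 = 38 → r_n = 261.7 kN; interior l_c = 85 − 24 = 61 → r_n = 303.1 kN.
  R_n,bearing = 1·261.7 + 1·303.1 = 564.8 kN → 564.8 / 2 = 282 kN.
Bearing governs: 282 kN.

282 kN (bearing governs)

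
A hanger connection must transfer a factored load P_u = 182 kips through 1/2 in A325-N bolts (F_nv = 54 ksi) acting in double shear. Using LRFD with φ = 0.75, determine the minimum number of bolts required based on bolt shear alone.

A_b = π·0.5²/4 = 0.1963 in².
Per-bolt design strength φR_n = 0.75 × 54 × 0.1963 × 2 = 15.9 kips.
n ≥ 182 / 15.9 = 11.44 → use 12 bolts.

12 bolts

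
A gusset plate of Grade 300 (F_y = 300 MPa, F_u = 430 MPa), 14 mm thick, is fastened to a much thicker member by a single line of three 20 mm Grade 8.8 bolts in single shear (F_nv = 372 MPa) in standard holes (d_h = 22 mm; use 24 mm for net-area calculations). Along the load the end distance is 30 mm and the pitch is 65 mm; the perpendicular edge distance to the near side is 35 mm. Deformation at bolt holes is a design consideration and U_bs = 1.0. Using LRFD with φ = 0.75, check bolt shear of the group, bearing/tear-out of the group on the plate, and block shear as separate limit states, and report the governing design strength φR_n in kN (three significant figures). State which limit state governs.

Bolt shear: A_b = π·20²/4 = 314.2 mm²; R_n = 372 × 314.2 × 3 × 1 / 1000 = 350.6 kN → 0.75 × 350.6 = 263 kN.
Bearing: edge l_c = 19, r_n = 137.3 kN; interior l_c = 43, r_n = 289 kN; R_n = 137.3 + 2·289 = 715.2 kN → 536 kN.
Block shear: A_gv = 2240, A_nv = 1400, A_nt = 322 mm²; R_n = min(0.6F_uA_nv, 0.6F_yA_gv) + U_bs·F_u·A_nt = 499.7 kN → 375 kN.
Bolt shear governs: 263 kN.

263 kN (bolt shear governs)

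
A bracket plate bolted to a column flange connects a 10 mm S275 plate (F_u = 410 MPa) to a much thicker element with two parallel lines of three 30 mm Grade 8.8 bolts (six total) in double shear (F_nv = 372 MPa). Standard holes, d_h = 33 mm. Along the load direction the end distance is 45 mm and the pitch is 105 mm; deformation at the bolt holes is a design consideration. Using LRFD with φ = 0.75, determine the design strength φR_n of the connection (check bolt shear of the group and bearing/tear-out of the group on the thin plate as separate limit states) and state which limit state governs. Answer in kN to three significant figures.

Bolt shear: A_b = π·30²/4 = 706.9 mm²; R_n = 372 × 706.9 × 6 × 2 / 1000 = 3155 kN → 0.75 × 3155 = 2370 kN.
Bearing (1.2 l_c t F_u ≤ 2.4 d t F_u): upper limit = 2.4·30·10·410 / 1000 = 295.2 kN.
  Edge l_c = 45 − 33/2 = 28.5 → r_n = 140.2 kN; interior l_c = 105 − 33 = 72 → r_n = 295.2 kN.
  R_n,bearing = 2·140.2 + 4·295.2 = 1461 kN → 0.75 × 1461 = 1100 kN.
Bearing governs: 1100 kN.

1100 kN (bearing governs)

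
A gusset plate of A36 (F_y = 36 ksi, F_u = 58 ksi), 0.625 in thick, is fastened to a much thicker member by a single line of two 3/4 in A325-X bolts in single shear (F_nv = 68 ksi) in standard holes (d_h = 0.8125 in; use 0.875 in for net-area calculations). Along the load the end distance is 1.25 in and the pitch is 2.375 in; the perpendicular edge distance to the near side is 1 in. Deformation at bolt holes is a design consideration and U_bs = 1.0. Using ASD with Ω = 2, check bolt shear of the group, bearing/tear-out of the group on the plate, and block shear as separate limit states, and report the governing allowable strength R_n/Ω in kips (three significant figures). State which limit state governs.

Bolt shear: A_b = π·0.75²/4 = 0.4418 in²; R_n = 68 × 0.4418 × 2 × 1 = 60.08 kips → 60.08 / 2 = 30 kips.
Bearing: edge l_c = 0.8438, r_n = 36.7 kips; interior l_c = 1.562, r_n = 65.25 kips; R_n = 36.7 + 1·65.25 = 102 kips → 51 kips.
Block shear: A_gv = 2.266, A_nv = 1.445, A_nt = 0.3516 in²; R_n = min(0.6F_uA_nv, 0.6F_yA_gv) + U_bs·F_u·A_nt = 69.33 kips → 34.7 kips.
Bolt shear governs: 30 kips.

30 kips (bolt shear governs)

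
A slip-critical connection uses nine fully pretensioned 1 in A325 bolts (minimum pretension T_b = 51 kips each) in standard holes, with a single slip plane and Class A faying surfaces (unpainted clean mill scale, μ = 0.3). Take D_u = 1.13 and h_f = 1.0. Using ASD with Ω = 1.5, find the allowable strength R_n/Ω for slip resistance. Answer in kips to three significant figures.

104 kips

R_n = μ · D_u · h_f · T_b · n_s · n_b = 0.3 × 1.13 × 1.0 × 51 × 1 × 9 = 155.6 kips.
Allowable strength R_n/Ω = 155.6 / 1.5 = 104 kips.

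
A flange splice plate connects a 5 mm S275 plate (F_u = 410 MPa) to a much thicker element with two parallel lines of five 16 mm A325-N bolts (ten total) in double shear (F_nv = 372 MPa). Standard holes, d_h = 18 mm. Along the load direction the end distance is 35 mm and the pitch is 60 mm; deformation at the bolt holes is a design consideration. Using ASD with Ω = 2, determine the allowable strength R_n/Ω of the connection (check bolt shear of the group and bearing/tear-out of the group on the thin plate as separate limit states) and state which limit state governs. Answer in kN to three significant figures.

379 kN (bearing governs)

Bolt shear: A_b = π·16²/4 = 201.1 mm²; R_n = 372 × 201.1 × 10 × 2 / 1000 = 1496 kN → 1496 / 2 = 748 kN.
Bearing (1.2 l_c t F_u ≤ 2.4 d t F_u): upper limit = 2.4·16·5·410 / 1000 = 78.72 kN.
  Edge l_c = 35 − 18/2 = 26 → r_n = 63.96 kN; interior l_c = 60 − 18 = 42 → r_n = 78.72 kN.
  R_n,bearing = 2·63.96 + 8·78.72 = 757.7 kN → 757.7 / 2 = 379 kN.
Bearing governs: 379 kN.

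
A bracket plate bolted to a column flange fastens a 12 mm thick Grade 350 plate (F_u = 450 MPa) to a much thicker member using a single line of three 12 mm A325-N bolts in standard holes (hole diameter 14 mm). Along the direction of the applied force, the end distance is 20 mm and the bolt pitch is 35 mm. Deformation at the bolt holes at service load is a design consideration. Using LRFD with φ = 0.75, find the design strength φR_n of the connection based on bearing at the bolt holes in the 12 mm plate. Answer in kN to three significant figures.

267 kN

Per bolt r_n = 1.2 l_c t F_u ≤ 2.4 d t F_u; upper limit = 2.4 × 12 × 12 × 450 / 1000 = 155.5 kN.
Edge bolt: l_c = 20 − 14/2 = 13 mm → 1.2 × 13 × 12 × 450 / 1000 = 84.24 → r_n = 84.24 kN.
Interior bolts: l_c = 35 − 14 = 21 mm → 1.2 × 21 × 12 × 450 / 1000 = 136.1 → r_n = 136.1 kN.
R_n = 1 × 84.24 + 2 × 136.1 = 356.4 kN.
Design strength φR_n = 0.75 × 356.4 = 267 kN.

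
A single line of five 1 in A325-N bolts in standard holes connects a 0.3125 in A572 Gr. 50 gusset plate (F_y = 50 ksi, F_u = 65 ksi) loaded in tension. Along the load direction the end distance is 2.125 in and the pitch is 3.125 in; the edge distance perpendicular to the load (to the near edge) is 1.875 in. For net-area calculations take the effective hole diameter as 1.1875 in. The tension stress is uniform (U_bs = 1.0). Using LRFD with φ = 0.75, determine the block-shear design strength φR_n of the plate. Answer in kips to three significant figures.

Shear plane L_v = 2.125 + 4·3.125 = 14.62 in; A_gv = 14.62 × 0.3125 = 4.57 in².
A_nv = (14.62 − 4.5·1.1875) × 0.3125 = 2.9 in².
A_nt = (1.875 − 0.5·1.1875) × 0.3125 = 0.4004 in².
0.6 F_u A_nv = 113.1 kips; 0.6 F_y A_gv = 137.1 kips → shear rupture governs the shear term.
R_n = 113.1 + 1.0 × 65 × 0.4004 = 139.1 kips.
Design strength φR_n = 0.75 × 139.1 = 104 kips.

104 kips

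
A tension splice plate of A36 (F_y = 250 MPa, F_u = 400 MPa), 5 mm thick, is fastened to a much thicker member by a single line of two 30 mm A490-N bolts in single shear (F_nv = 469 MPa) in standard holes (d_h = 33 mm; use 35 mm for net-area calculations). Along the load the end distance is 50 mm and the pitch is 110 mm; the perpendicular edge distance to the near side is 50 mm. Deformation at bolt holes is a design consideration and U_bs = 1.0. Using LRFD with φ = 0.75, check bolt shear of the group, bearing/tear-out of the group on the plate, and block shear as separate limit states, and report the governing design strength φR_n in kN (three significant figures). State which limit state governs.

139 kN (block shear governs)

Bolt shear: A_b = π·30²/4 = 706.9 mm²; R_n = 469 × 706.9 × 2 × 1 / 1000 = 663 kN → 0.75 × 663 = 497 kN.
Bearing: edge l_c = 33.5, r_n = 80.4 kN; interior l_c = 77, r_n = 144 kN; R_n = 80.4 + 1·144 = 224.4 kN → 168 kN.
Block shear: A_gv = 800, A_nv = 537.5, A_nt = 162.5 mm²; R_n = min(0.6F_uA_nv, 0.6F_yA_gv) + U_bs·F_u·A_nt = 185 kN → 139 kN.
Block shear governs: 139 kN.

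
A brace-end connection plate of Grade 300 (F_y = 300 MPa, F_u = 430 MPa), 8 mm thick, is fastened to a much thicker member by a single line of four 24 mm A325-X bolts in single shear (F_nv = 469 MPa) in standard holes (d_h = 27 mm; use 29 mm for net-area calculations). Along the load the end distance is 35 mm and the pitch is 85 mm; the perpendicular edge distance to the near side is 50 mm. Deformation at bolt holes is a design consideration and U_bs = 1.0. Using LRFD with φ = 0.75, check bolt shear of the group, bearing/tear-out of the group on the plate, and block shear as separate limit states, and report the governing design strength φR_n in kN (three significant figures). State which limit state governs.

Bolt shear: A_b = π·24²/4 = 452.4 mm²; R_n = 469 × 452.4 × 4 × 1 / 1000 = 848.7 kN → 0.75 × 848.7 = 637 kN.
Bearing: edge l_c = 21.5, r_n = 88.75 kN; interior l_c = 58, r_n = 198.1 kN; R_n = 88.75 + 3·198.1 = 683.2 kN → 512 kN.
Block shear: A_gv = 2320, A_nv = 1508, A_nt = 284 mm²; R_n = min(0.6F_uA_nv, 0.6F_yA_gv) + U_bs·F_u·A_nt = 511.2 kN → 383 kN.
Block shear governs: 383 kN.

383 kN (block shear governs)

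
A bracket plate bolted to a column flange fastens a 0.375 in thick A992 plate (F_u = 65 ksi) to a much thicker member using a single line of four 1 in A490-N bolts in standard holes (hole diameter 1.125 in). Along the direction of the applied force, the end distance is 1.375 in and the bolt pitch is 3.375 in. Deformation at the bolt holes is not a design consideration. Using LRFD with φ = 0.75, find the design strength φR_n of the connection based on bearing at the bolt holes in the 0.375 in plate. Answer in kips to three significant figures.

Per bolt r_n = 1.5 l_c t F_u ≤ 3.0 d t F_u; upper limit = 3.0 × 1 × 0.375 × 65 = 73.12 kips.
Edge bolt: l_c = 1.375 − 1.125/2 = 0.8125 in → 1.5 × 0.8125 × 0.375 × 65 = 29.71 → r_n = 29.71 kips.
Interior bolts: l_c = 3.375 − 1.125 = 2.25 in → 1.5 × 2.25 × 0.375 × 65 = 82.27 → r_n = 73.12 kips.
R_n = 1 × 29.71 + 3 × 73.12 = 249.1 kips.
Design strength φR_n = 0.75 × 249.1 = 187 kips.

187 kips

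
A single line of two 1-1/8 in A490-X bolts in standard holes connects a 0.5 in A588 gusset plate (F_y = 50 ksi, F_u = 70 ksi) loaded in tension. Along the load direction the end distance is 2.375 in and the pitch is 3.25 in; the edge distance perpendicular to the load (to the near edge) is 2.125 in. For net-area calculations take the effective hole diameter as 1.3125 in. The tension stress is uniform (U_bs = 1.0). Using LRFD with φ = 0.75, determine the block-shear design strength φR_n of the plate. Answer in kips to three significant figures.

96.1 kips

Shear plane L_v = 2.375 + 1·3.25 = 5.625 in; A_gv = 5.625 × 0.5 = 2.812 in².
A_nv = (5.625 − 1.5·1.3125) × 0.5 = 1.828 in².
A_nt = (2.125 − 0.5·1.3125) × 0.5 = 0.7344 in².
0.6 F_u A_nv = 76.78 kips; 0.6 F_y A_gv = 84.38 kips → shear rupture governs the shear term.
R_n = 76.78 + 1.0 × 70 × 0.7344 = 128.2 kips.
Design strength φR_n = 0.75 × 128.2 = 96.1 kips.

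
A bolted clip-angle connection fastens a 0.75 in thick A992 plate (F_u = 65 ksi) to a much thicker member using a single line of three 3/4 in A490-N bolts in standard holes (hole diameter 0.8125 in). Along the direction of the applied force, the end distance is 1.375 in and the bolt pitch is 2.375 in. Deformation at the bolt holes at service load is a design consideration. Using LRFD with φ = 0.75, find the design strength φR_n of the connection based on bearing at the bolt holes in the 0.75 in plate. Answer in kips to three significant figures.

Per bolt r_n = 1.2 l_c t F_u ≤ 2.4 d t F_u; upper limit = 2.4 × 0.75 × 0.75 × 65 = 87.75 kips.
Edge bolt: l_c = 1.375 − 0.8125/2 = 0.9688 in → 1.2 × 0.9688 × 0.75 × 65 = 56.67 → r_n = 56.67 kips.
Interior bolts: l_c = 2.375 − 0.8125 = 1.562 in → 1.2 × 1.562 × 0.75 × 65 = 91.41 → r_n = 87.75 kips.
R_n = 1 × 56.67 + 2 × 87.75 = 232.2 kips.
Design strength φR_n = 0.75 × 232.2 = 174 kips.

174 kips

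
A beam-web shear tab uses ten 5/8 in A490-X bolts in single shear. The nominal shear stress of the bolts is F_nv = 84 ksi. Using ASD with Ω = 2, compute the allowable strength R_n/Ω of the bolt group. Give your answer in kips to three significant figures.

129 kips

A_b = π × 0.625² / 4 = 0.3068 in².
R_n = F_nv · A_b · n · n_s = 84 × 0.3068 × 10 × 1 = 257.7 kips.
Allowable strength R_n/Ω = 257.7 / 2 = 129 kips.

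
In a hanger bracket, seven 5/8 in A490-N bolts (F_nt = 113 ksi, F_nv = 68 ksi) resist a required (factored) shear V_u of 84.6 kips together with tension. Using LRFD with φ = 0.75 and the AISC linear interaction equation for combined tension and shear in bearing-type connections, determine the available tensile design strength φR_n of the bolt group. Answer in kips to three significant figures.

96 kips

A_b = π·0.625²/4 = 0.3068 in²; f_rv = 84.6 / (7 × 0.3068) = 39.39 ksi.
F'_nt = 1.3 F_nt − (F_nt / φF_nv) f_rv = 1.3·113 − (113/(0.75·68))·39.39 = 59.62 ksi, capped at F_nt → F'_nt = 59.62 ksi.
R_n = F'_nt · A_b · n = 59.62 × 0.3068 × 7 = 128 kips.
Design strength φR_n = 0.75 × 128 = 96 kips.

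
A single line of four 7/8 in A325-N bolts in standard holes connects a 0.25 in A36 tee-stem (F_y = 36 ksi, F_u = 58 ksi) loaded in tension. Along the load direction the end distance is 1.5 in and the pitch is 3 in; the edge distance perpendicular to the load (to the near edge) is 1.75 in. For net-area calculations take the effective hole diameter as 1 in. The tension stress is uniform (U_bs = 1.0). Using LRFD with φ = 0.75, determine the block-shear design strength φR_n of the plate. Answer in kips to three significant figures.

Shear plane L_v = 1.5 + 3·3 = 10.5 in; A_gv = 10.5 × 0.25 = 2.625 in².
A_nv = (10.5 − 3.5·1) × 0.25 = 1.75 in².
A_nt = (1.75 − 0.5·1) × 0.25 = 0.3125 in².
0.6 F_u A_nv = 60.9 kips; 0.6 F_y A_gv = 56.7 kips → shear yielding governs the shear term.
R_n = 56.7 + 1.0 × 58 × 0.3125 = 74.82 kips.
Design strength φR_n = 0.75 × 74.82 = 56.1 kips.

56.1 kips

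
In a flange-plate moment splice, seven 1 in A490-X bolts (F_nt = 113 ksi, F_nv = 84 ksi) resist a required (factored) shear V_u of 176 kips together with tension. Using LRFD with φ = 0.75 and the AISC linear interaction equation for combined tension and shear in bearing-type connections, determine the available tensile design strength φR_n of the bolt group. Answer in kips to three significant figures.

A_b = π·1²/4 = 0.7854 in²; f_rv = 176 / (7 × 0.7854) = 32.01 ksi.
F'_nt = 1.3 F_nt − (F_nt / φF_nv) f_rv = 1.3·113 − (113/(0.75·84))·32.01 = 89.48 ksi, capped at F_nt → F'_nt = 89.48 ksi.
R_n = F'_nt · A_b · n = 89.48 × 0.7854 × 7 = 491.9 kips.
Design strength φR_n = 0.75 × 491.9 = 369 kips.

369 kips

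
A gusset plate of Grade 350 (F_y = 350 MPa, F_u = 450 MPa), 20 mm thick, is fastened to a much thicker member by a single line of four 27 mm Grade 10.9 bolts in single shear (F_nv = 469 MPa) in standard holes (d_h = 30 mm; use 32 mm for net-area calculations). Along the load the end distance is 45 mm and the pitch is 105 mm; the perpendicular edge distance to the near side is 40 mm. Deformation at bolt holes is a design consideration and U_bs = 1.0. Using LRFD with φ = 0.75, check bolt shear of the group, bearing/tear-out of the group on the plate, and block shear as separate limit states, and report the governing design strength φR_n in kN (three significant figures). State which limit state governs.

Bolt shear: A_b = π·27²/4 = 572.6 mm²; R_n = 469 × 572.6 × 4 × 1 / 1000 = 1074 kN → 0.75 × 1074 = 806 kN.
Bearing: edge l_c = 30, r_n = 324 kN; interior l_c = 75, r_n = 583.2 kN; R_n = 324 + 3·583.2 = 2074 kN → 1560 kN.
Block shear: A_gv = 7200, A_nv = 4960, A_nt = 480 mm²; R_n = min(0.6F_uA_nv, 0.6F_yA_gv) + U_bs·F_u·A_nt = 1555 kN → 1170 kN.
Bolt shear governs: 806 kN.

806 kN (bolt shear governs)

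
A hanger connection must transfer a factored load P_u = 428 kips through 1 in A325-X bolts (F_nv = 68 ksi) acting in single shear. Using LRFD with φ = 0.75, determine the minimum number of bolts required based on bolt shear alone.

11 bolts

A_b = π·1²/4 = 0.7854 in².
Per-bolt design strength φR_n = 0.75 × 68 × 0.7854 × 1 = 40.06 kips.
n ≥ 428 / 40.06 = 10.69 → use 11 bolts.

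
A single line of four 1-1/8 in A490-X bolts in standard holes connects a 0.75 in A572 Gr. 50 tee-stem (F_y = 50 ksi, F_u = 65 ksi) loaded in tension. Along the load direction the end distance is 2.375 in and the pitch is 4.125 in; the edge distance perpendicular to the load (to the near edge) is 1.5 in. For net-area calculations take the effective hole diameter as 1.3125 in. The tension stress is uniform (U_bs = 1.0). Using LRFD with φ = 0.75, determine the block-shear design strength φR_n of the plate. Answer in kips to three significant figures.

254 kips

Shear plane L_v = 2.375 + 3·4.125 = 14.75 in; A_gv = 14.75 × 0.75 = 11.06 in².
A_nv = (14.75 − 3.5·1.3125) × 0.75 = 7.617 in².
A_nt = (1.5 − 0.5·1.3125) × 0.75 = 0.6328 in².
0.6 F_u A_nv = 297.1 kips; 0.6 F_y A_gv = 331.9 kips → shear rupture governs the shear term.
R_n = 297.1 + 1.0 × 65 × 0.6328 = 338.2 kips.
Design strength φR_n = 0.75 × 338.2 = 254 kips.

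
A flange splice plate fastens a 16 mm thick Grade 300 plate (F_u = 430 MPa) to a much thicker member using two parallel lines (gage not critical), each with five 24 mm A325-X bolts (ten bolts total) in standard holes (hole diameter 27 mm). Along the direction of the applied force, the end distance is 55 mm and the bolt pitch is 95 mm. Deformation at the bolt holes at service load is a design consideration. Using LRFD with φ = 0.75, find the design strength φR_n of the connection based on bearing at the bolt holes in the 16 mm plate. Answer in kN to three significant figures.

Per bolt r_n = 1.2 l_c t F_u ≤ 2.4 d t F_u; upper limit = 2.4 × 24 × 16 × 430 / 1000 = 396.3 kN.
Edge bolt: l_c = 55 − 27/2 = 41.5 mm → 1.2 × 41.5 × 16 × 430 / 1000 = 342.6 → r_n = 342.6 kN.
Interior bolts: l_c = 95 − 27 = 68 mm → 1.2 × 68 × 16 × 430 / 1000 = 561.4 → r_n = 396.3 kN.
R_n = 2 × 342.6 + 8 × 396.3 = 3856 kN.
Design strength φR_n = 0.75 × 3856 = 2890 kN.

2890 kN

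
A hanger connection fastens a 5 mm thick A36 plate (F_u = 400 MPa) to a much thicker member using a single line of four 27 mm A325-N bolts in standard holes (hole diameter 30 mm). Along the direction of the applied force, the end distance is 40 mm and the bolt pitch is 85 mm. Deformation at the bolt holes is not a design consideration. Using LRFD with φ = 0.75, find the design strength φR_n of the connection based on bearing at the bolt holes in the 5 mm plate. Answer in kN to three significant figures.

Per bolt r_n = 1.5 l_c t F_u ≤ 3.0 d t F_u; upper limit = 3.0 × 27 × 5 × 400 / 1000 = 162 kN.
Edge bolt: l_c = 40 − 30/2 = 25 mm → 1.5 × 25 × 5 × 400 / 1000 = 75 → r_n = 75 kN.
Interior bolts: l_c = 85 − 30 = 55 mm → 1.5 × 55 × 5 × 400 / 1000 = 165 → r_n = 162 kN.
R_n = 1 × 75 + 3 × 162 = 561 kN.
Design strength φR_n = 0.75 × 561 = 421 kN.

421 kN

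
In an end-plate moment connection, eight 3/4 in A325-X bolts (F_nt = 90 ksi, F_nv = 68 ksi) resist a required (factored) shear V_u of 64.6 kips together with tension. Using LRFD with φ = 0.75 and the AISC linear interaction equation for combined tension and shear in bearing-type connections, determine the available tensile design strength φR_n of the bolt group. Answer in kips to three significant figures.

A_b = π·0.75²/4 = 0.4418 in²; f_rv = 64.6 / (8 × 0.4418) = 18.28 ksi.
F'_nt = 1.3 F_nt − (F_nt / φF_nv) f_rv = 1.3·90 − (90/(0.75·68))·18.28 = 84.74 ksi, capped at F_nt → F'_nt = 84.74 ksi.
R_n = F'_nt · A_b · n = 84.74 × 0.4418 × 8 = 299.5 kips.
Design strength φR_n = 0.75 × 299.5 = 225 kips.

225 kips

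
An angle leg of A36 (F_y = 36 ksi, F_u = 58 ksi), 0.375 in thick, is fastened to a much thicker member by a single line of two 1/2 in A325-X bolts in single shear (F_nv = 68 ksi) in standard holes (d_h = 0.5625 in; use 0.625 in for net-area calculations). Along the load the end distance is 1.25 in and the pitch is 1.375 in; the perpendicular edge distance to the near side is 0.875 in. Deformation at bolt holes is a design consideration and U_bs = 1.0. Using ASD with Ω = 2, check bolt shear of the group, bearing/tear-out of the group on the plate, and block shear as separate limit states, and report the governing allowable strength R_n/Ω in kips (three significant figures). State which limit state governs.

13.4 kips (bolt shear governs)

Bolt shear: A_b = π·0.5²/4 = 0.1963 in²; R_n = 68 × 0.1963 × 2 × 1 = 26.7 kips → 26.7 / 2 = 13.4 kips.
Bearing: edge l_c = 0.9688, r_n = 25.28 kips; interior l_c = 0.8125, r_n = 21.21 kips; R_n = 25.28 + 1·21.21 = 46.49 kips → 23.2 kips.
Block shear: A_gv = 0.9844, A_nv = 0.6328, A_nt = 0.2109 in²; R_n = min(0.6F_uA_nv, 0.6F_yA_gv) + U_bs·F_u·A_nt = 33.5 kips → 16.7 kips.
Bolt shear governs: 13.4 kips.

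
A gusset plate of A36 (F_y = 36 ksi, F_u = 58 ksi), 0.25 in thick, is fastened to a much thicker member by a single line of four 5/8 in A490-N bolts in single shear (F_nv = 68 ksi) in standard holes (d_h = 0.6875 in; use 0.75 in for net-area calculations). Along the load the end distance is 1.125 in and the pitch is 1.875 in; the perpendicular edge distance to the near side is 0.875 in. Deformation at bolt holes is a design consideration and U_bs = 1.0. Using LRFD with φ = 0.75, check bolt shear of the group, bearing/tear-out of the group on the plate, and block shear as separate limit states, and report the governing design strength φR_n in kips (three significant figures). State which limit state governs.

Bolt shear: A_b = π·0.625²/4 = 0.3068 in²; R_n = 68 × 0.3068 × 4 × 1 = 83.45 kips → 0.75 × 83.45 = 62.6 kips.
Bearing: edge l_c = 0.7812, r_n = 13.59 kips; interior l_c = 1.188, r_n = 20.66 kips; R_n = 13.59 + 3·20.66 = 75.58 kips → 56.7 kips.
Block shear: A_gv = 1.688, A_nv = 1.031, A_nt = 0.125 in²; R_n = min(0.6F_uA_nv, 0.6F_yA_gv) + U_bs·F_u·A_nt = 43.14 kips → 32.4 kips.
Block shear governs: 32.4 kips.

32.4 kips (block shear governs)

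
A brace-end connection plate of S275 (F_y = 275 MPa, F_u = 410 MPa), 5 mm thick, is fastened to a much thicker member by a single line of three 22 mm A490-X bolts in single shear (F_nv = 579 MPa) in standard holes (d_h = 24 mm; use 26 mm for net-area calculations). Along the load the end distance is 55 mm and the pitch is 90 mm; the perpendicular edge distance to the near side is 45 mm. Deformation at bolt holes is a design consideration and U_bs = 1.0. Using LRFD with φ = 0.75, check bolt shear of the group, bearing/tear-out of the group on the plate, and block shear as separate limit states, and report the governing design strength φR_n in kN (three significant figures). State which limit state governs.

195 kN (block shear governs)

Bolt shear: A_b = π·22²/4 = 380.1 mm²; R_n = 579 × 380.1 × 3 × 1 / 1000 = 660.3 kN → 0.75 × 660.3 = 495 kN.
Bearing: edge l_c = 43, r_n = 105.8 kN; interior l_c = 66, r_n = 108.2 kN; R_n = 105.8 + 2·108.2 = 322.3 kN → 242 kN.
Block shear: A_gv = 1175, A_nv = 850, A_nt = 160 mm²; R_n = min(0.6F_uA_nv, 0.6F_yA_gv) + U_bs·F_u·A_nt = 259.5 kN → 195 kN.
Block shear governs: 195 kN.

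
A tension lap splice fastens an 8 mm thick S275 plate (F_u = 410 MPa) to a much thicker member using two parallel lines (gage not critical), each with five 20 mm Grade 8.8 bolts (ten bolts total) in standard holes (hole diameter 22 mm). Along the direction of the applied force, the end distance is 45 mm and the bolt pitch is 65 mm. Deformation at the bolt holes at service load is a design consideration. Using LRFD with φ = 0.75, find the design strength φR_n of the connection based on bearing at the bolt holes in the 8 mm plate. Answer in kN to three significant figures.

Per bolt r_n = 1.2 l_c t F_u ≤ 2.4 d t F_u; upper limit = 2.4 × 20 × 8 × 410 / 1000 = 157.4 kN.
Edge bolt: l_c = 45 − 22/2 = 34 mm → 1.2 × 34 × 8 × 410 / 1000 = 133.8 → r_n = 133.8 kN.
Interior bolts: l_c = 65 − 22 = 43 mm → 1.2 × 43 × 8 × 410 / 1000 = 169.2 → r_n = 157.4 kN.
R_n = 2 × 133.8 + 8 × 157.4 = 1527 kN.
Design strength φR_n = 0.75 × 1527 = 1150 kN.

1150 kN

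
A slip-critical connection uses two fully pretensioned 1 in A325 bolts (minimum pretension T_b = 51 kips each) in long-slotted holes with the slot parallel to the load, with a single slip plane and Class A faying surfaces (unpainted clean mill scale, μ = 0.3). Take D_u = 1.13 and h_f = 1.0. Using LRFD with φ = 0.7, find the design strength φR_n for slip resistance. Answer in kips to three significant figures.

R_n = μ · D_u · h_f · T_b · n_s · n_b = 0.3 × 1.13 × 1.0 × 51 × 1 × 2 = 34.58 kips.
Design strength φR_n = 0.7 × 34.58 = 24.2 kips.

24.2 kips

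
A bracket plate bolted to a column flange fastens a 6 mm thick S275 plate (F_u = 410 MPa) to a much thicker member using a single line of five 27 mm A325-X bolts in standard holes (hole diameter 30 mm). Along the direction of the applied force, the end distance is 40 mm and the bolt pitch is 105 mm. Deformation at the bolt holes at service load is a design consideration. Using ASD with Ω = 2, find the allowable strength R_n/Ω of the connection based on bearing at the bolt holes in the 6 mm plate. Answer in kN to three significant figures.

Per bolt r_n = 1.2 l_c t F_u ≤ 2.4 d t F_u; upper limit = 2.4 × 27 × 6 × 410 / 1000 = 159.4 kN.
Edge bolt: l_c = 40 − 30/2 = 25 mm → 1.2 × 25 × 6 × 410 / 1000 = 73.8 → r_n = 73.8 kN.
Interior bolts: l_c = 105 − 30 = 75 mm → 1.2 × 75 × 6 × 410 / 1000 = 221.4 → r_n = 159.4 kN.
R_n = 1 × 73.8 + 4 × 159.4 = 711.4 kN.
Allowable strength R_n/Ω = 711.4 / 2 = 356 kN.

356 kN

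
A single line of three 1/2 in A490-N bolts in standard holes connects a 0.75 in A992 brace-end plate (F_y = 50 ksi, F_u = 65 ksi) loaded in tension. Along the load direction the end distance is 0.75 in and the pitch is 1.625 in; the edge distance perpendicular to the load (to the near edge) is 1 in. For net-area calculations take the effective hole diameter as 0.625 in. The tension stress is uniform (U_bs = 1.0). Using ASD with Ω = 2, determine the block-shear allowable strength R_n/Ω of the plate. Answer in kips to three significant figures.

Shear plane L_v = 0.75 + 2·1.625 = 4 in; A_gv = 4 × 0.75 = 3 in².
A_nv = (4 − 2.5·0.625) × 0.75 = 1.828 in².
A_nt = (1 − 0.5·0.625) × 0.75 = 0.5156 in².
0.6 F_u A_nv = 71.3 kips; 0.6 F_y A_gv = 90 kips → shear rupture governs the shear term.
R_n = 71.3 + 1.0 × 65 × 0.5156 = 104.8 kips.
Allowable strength R_n/Ω = 104.8 / 2 = 52.4 kips.

52.4 kips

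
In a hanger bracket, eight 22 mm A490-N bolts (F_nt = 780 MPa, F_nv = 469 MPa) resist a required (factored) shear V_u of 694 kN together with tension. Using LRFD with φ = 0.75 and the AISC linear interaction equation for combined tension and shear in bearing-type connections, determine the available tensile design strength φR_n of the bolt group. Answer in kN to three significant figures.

1160 kN

A_b = π·22²/4 = 380.1 mm²; f_rv = 694 × 1000 / (8 × 380.1) = 228.2 MPa.
F'_nt = 1.3 F_nt − (F_nt / φF_nv) f_rv = 1.3·780 − (780/(0.75·469))·228.2 = 507.9 MPa, capped at F_nt → F'_nt = 507.9 MPa.
R_n = F'_nt · A_b · n = 507.9 × 380.1 × 8 / 1000 = 1545 kN.
Design strength φR_n = 0.75 × 1545 = 1160 kN.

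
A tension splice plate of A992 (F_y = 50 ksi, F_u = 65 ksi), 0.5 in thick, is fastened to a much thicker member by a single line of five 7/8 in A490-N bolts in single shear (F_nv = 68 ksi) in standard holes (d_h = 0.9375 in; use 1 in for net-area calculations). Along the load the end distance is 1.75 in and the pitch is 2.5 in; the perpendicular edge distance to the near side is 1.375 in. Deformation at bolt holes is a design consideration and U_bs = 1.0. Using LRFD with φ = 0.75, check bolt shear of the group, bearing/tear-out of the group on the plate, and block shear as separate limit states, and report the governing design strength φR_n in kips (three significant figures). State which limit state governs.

Bolt shear: A_b = π·0.875²/4 = 0.6013 in²; R_n = 68 × 0.6013 × 5 × 1 = 204.4 kips → 0.75 × 204.4 = 153 kips.
Bearing: edge l_c = 1.281, r_n = 49.97 kips; interior l_c = 1.562, r_n = 60.94 kips; R_n = 49.97 + 4·60.94 = 293.7 kips → 220 kips.
Block shear: A_gv = 5.875, A_nv = 3.625, A_nt = 0.4375 in²; R_n = min(0.6F_uA_nv, 0.6F_yA_gv) + U_bs·F_u·A_nt = 169.8 kips → 127 kips.
Block shear governs: 127 kips.

127 kips (block shear governs)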